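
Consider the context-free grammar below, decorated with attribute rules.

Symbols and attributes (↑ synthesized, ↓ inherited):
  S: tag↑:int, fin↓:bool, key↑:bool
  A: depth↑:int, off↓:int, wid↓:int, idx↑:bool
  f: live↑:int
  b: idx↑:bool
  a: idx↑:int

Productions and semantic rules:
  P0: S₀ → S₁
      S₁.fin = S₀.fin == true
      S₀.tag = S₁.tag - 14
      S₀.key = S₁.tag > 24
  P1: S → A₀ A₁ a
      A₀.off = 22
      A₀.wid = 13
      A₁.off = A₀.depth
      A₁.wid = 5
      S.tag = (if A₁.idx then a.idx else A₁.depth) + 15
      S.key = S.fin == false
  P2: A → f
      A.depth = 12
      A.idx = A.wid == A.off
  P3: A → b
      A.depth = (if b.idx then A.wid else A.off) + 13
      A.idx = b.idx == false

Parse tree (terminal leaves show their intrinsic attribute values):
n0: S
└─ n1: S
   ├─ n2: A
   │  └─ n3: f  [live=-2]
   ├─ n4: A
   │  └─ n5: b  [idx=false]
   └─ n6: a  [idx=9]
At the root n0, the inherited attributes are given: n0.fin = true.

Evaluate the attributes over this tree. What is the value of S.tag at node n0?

10

1. n0.fin = true  [given at root]
2. n1.fin = true  [S₀.fin == true]
3. n2.off = 22  [22]
4. n2.wid = 13  [13]
5. n3.live = -2  [terminal]
6. n2.depth = 12  [12]
7. n2.idx = false  [A.wid == A.off]
8. n4.off = 12  [A₀.depth]
9. n4.wid = 5  [5]
10. n5.idx = false  [terminal]
11. n4.depth = 25  [(if b.idx then A.wid else A.off) + 13]
12. n4.idx = true  [b.idx == false]
13. n6.idx = 9  [terminal]
14. n1.tag = 24  [(if A₁.idx then a.idx else A₁.depth) + 15]
15. n1.key = false  [S.fin == false]
16. n0.tag = 10  [S₁.tag - 14]
17. n0.key = false  [S₁.tag > 24]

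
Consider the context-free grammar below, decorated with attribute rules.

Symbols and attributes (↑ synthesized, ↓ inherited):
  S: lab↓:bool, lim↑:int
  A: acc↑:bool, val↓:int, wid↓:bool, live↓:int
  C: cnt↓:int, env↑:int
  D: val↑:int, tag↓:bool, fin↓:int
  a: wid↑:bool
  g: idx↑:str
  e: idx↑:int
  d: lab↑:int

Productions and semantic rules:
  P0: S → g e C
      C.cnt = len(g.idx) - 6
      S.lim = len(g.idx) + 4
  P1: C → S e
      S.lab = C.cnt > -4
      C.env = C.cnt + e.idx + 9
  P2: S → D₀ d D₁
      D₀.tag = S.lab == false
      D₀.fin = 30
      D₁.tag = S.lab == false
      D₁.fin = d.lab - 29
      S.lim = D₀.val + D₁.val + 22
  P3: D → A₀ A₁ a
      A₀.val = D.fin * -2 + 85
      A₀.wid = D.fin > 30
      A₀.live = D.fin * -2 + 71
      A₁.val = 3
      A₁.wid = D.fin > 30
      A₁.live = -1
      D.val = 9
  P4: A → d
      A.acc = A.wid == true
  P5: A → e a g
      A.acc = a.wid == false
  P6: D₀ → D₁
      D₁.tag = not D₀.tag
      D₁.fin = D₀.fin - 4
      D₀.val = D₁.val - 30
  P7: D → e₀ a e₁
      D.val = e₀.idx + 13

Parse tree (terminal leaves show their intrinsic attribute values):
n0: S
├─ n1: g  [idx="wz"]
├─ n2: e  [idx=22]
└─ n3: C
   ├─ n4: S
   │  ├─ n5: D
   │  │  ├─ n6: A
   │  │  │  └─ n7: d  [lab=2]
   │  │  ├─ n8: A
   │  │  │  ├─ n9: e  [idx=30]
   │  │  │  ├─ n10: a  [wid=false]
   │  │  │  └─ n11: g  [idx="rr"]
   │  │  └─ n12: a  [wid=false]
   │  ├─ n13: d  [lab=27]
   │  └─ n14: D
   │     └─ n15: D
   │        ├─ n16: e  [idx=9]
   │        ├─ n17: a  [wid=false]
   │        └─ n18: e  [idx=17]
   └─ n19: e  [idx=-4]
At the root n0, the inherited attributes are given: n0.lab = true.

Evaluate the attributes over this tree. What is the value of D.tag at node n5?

1. n0.lab = true  [given at root]
2. n1.idx = "wz"  [terminal]
3. n2.idx = 22  [terminal]
4. n3.cnt = -4  [len(g.idx) - 6]
5. n4.lab = false  [C.cnt > -4]
6. n5.tag = true  [S.lab == false]
7. n5.fin = 30  [30]
8. n6.val = 25  [D.fin * -2 + 85]
9. n6.wid = false  [D.fin > 30]
10. n6.live = 11  [D.fin * -2 + 71]
11. n7.lab = 2  [terminal]
12. n6.acc = false  [A.wid == true]
13. n8.val = 3  [3]
14. n8.wid = false  [D.fin > 30]
15. n8.live = -1  [-1]
16. n9.idx = 30  [terminal]
17. n10.wid = false  [terminal]
18. n11.idx = "rr"  [terminal]
19. n8.acc = true  [a.wid == false]
20. n12.wid = false  [terminal]
21. n5.val = 9  [9]
22. n13.lab = 27  [terminal]
23. n14.tag = true  [S.lab == false]
24. n14.fin = -2  [d.lab - 29]
25. n15.tag = false  [not D₀.tag]
26. n15.fin = -6  [D₀.fin - 4]
27. n16.idx = 9  [terminal]
28. n17.wid = false  [terminal]
29. n18.idx = 17  [terminal]
30. n15.val = 22  [e₀.idx + 13]
31. n14.val = -8  [D₁.val - 30]
32. n4.lim = 23  [D₀.val + D₁.val + 22]
33. n19.idx = -4  [terminal]
34. n3.env = 1  [C.cnt + e.idx + 9]
35. n0.lim = 6  [len(g.idx) + 4]

true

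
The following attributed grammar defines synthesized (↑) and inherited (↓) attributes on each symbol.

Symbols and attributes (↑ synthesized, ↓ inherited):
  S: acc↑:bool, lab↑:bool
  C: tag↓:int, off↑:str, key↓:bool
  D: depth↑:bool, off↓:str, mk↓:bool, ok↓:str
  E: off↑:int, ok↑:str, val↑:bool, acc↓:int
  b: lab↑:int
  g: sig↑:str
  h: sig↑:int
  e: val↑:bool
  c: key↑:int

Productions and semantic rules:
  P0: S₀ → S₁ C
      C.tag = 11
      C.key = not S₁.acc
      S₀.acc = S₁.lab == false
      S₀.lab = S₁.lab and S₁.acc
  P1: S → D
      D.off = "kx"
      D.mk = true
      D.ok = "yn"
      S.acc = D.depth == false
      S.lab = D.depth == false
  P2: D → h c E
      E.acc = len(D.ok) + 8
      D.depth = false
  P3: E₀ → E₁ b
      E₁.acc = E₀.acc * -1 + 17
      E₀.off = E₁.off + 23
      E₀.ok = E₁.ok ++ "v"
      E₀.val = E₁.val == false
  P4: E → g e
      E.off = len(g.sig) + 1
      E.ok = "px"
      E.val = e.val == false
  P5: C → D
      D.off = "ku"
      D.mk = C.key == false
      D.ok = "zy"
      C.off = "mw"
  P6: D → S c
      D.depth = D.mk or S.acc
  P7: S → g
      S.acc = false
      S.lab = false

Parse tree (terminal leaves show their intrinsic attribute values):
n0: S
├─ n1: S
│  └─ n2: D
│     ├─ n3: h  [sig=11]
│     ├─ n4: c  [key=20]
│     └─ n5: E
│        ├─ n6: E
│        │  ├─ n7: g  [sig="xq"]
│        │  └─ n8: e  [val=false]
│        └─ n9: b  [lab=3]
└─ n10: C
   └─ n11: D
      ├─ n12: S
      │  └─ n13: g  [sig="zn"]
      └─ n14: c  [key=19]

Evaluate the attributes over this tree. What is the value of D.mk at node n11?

true

1. n2.off = "kx"  ["kx"]
2. n2.mk = true  [true]
3. n2.ok = "yn"  ["yn"]
4. n3.sig = 11  [terminal]
5. n4.key = 20  [terminal]
6. n5.acc = 10  [len(D.ok) + 8]
7. n6.acc = 7  [E₀.acc * -1 + 17]
8. n7.sig = "xq"  [terminal]
9. n8.val = false  [terminal]
10. n6.off = 3  [len(g.sig) + 1]
11. n6.ok = "px"  ["px"]
12. n6.val = true  [e.val == false]
13. n9.lab = 3  [terminal]
14. n5.off = 26  [E₁.off + 23]
15. n5.ok = "pxv"  [E₁.ok ++ "v"]
16. n5.val = false  [E₁.val == false]
17. n2.depth = false  [false]
18. n1.acc = true  [D.depth == false]
19. n1.lab = true  [D.depth == false]
20. n10.tag = 11  [11]
21. n10.key = false  [not S₁.acc]
22. n11.off = "ku"  ["ku"]
23. n11.mk = true  [C.key == false]
24. n11.ok = "zy"  ["zy"]
25. n13.sig = "zn"  [terminal]
26. n12.acc = false  [false]
27. n12.lab = false  [false]
28. n14.key = 19  [terminal]
29. n11.depth = true  [D.mk or S.acc]
30. n10.off = "mw"  ["mw"]
31. n0.acc = false  [S₁.lab == false]
32. n0.lab = true  [S₁.lab and S₁.acc]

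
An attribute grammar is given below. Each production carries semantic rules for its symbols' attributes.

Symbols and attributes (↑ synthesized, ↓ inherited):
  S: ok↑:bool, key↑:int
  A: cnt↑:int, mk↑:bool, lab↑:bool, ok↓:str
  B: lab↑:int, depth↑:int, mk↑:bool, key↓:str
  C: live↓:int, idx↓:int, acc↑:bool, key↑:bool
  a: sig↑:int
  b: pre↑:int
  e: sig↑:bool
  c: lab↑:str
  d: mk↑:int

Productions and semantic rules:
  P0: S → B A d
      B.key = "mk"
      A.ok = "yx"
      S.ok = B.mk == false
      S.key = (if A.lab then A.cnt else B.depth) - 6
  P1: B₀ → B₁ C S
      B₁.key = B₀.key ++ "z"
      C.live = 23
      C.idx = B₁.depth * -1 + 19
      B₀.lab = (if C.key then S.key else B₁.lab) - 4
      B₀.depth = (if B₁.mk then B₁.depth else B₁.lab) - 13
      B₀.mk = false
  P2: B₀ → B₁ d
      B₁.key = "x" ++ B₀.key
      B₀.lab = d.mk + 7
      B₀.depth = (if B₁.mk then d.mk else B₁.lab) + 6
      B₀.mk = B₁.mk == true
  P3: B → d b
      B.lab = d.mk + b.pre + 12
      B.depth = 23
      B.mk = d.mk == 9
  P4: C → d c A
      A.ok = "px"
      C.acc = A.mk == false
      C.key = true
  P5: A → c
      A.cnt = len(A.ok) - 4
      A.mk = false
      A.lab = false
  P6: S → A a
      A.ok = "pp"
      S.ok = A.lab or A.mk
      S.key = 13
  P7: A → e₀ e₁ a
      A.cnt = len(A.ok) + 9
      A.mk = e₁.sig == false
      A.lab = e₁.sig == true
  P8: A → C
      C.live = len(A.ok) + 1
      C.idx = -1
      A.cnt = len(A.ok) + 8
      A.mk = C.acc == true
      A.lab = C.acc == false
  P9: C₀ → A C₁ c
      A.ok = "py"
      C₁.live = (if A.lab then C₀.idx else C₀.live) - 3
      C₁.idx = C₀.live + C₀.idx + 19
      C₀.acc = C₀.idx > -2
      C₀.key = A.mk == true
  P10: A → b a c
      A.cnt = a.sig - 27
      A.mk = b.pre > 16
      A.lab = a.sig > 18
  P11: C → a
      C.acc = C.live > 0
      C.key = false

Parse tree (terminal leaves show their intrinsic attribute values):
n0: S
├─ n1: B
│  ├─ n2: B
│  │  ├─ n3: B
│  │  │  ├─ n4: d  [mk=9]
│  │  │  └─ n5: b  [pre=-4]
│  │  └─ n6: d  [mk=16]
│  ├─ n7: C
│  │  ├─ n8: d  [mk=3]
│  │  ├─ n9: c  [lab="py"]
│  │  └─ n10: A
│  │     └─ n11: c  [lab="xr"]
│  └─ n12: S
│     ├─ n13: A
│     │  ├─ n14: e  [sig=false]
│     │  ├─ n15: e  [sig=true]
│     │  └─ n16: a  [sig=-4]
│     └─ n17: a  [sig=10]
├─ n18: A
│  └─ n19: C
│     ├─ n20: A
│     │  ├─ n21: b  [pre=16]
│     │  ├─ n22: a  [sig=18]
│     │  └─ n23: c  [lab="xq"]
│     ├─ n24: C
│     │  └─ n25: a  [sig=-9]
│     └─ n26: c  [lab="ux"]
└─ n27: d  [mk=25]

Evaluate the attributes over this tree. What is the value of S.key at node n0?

1. n1.key = "mk"  ["mk"]
2. n2.key = "mkz"  [B₀.key ++ "z"]
3. n3.key = "xmkz"  ["x" ++ B₀.key]
4. n4.mk = 9  [terminal]
5. n5.pre = -4  [terminal]
6. n3.lab = 17  [d.mk + b.pre + 12]
7. n3.depth = 23  [23]
8. n3.mk = true  [d.mk == 9]
9. n6.mk = 16  [terminal]
10. n2.lab = 23  [d.mk + 7]
11. n2.depth = 22  [(if B₁.mk then d.mk else B₁.lab) + 6]
12. n2.mk = true  [B₁.mk == true]
13. n7.live = 23  [23]
14. n7.idx = -3  [B₁.depth * -1 + 19]
15. n8.mk = 3  [terminal]
16. n9.lab = "py"  [terminal]
17. n10.ok = "px"  ["px"]
18. n11.lab = "xr"  [terminal]
19. n10.cnt = -2  [len(A.ok) - 4]
20. n10.mk = false  [false]
21. n10.lab = false  [false]
22. n7.acc = true  [A.mk == false]
23. n7.key = true  [true]
24. n13.ok = "pp"  ["pp"]
25. n14.sig = false  [terminal]
26. n15.sig = true  [terminal]
27. n16.sig = -4  [terminal]
28. n13.cnt = 11  [len(A.ok) + 9]
29. n13.mk = false  [e₁.sig == false]
30. n13.lab = true  [e₁.sig == true]
31. n17.sig = 10  [terminal]
32. n12.ok = true  [A.lab or A.mk]
33. n12.key = 13  [13]
34. n1.lab = 9  [(if C.key then S.key else B₁.lab) - 4]
35. n1.depth = 9  [(if B₁.mk then B₁.depth else B₁.lab) - 13]
36. n1.mk = false  [false]
37. n18.ok = "yx"  ["yx"]
38. n19.live = 3  [len(A.ok) + 1]
39. n19.idx = -1  [-1]
40. n20.ok = "py"  ["py"]
41. n21.pre = 16  [terminal]
42. n22.sig = 18  [terminal]
43. n23.lab = "xq"  [terminal]
44. n20.cnt = -9  [a.sig - 27]
45. n20.mk = false  [b.pre > 16]
46. n20.lab = false  [a.sig > 18]
47. n24.live = 0  [(if A.lab then C₀.idx else C₀.live) - 3]
48. n24.idx = 21  [C₀.live + C₀.idx + 19]
49. n25.sig = -9  [terminal]
50. n24.acc = false  [C.live > 0]
51. n24.key = false  [false]
52. n26.lab = "ux"  [terminal]
53. n19.acc = true  [C₀.idx > -2]
54. n19.key = false  [A.mk == true]
55. n18.cnt = 10  [len(A.ok) + 8]
56. n18.mk = true  [C.acc == true]
57. n18.lab = false  [C.acc == false]
58. n27.mk = 25  [terminal]
59. n0.ok = true  [B.mk == false]
60. n0.key = 3  [(if A.lab then A.cnt else B.depth) - 6]

3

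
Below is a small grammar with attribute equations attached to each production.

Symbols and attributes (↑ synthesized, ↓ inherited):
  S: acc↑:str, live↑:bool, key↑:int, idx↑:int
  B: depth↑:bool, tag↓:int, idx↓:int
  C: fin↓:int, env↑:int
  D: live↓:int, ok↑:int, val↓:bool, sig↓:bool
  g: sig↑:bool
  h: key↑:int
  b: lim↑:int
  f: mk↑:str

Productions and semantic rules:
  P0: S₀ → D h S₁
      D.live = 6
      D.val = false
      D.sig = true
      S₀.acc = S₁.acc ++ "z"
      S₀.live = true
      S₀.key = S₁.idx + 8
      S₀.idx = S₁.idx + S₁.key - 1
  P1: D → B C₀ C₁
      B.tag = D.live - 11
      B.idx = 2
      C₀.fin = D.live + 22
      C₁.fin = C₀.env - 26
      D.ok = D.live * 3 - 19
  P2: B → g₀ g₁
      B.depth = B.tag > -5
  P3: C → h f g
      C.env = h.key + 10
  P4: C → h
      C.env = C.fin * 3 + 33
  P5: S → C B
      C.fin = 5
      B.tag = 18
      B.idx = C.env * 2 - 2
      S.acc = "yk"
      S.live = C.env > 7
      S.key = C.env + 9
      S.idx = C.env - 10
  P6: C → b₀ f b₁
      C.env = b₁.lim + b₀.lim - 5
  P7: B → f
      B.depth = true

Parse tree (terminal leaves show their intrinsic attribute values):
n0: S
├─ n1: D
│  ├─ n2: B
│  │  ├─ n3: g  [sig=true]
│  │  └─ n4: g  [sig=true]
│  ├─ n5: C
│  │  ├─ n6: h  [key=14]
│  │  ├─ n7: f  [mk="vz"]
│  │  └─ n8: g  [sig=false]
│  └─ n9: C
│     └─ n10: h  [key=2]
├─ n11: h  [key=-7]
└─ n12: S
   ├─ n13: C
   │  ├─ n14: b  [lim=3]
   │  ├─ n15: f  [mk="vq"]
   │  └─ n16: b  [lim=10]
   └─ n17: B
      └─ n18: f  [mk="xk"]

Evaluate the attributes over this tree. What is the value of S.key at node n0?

1. n1.live = 6  [6]
2. n1.val = false  [false]
3. n1.sig = true  [true]
4. n2.tag = -5  [D.live - 11]
5. n2.idx = 2  [2]
6. n3.sig = true  [terminal]
7. n4.sig = true  [terminal]
8. n2.depth = false  [B.tag > -5]
9. n5.fin = 28  [D.live + 22]
10. n6.key = 14  [terminal]
11. n7.mk = "vz"  [terminal]
12. n8.sig = false  [terminal]
13. n5.env = 24  [h.key + 10]
14. n9.fin = -2  [C₀.env - 26]
15. n10.key = 2  [terminal]
16. n9.env = 27  [C.fin * 3 + 33]
17. n1.ok = -1  [D.live * 3 - 19]
18. n11.key = -7  [terminal]
19. n13.fin = 5  [5]
20. n14.lim = 3  [terminal]
21. n15.mk = "vq"  [terminal]
22. n16.lim = 10  [terminal]
23. n13.env = 8  [b₁.lim + b₀.lim - 5]
24. n17.tag = 18  [18]
25. n17.idx = 14  [C.env * 2 - 2]
26. n18.mk = "xk"  [terminal]
27. n17.depth = true  [true]
28. n12.acc = "yk"  ["yk"]
29. n12.live = true  [C.env > 7]
30. n12.key = 17  [C.env + 9]
31. n12.idx = -2  [C.env - 10]
32. n0.acc = "ykz"  [S₁.acc ++ "z"]
33. n0.live = true  [true]
34. n0.key = 6  [S₁.idx + 8]
35. n0.idx = 14  [S₁.idx + S₁.key - 1]

6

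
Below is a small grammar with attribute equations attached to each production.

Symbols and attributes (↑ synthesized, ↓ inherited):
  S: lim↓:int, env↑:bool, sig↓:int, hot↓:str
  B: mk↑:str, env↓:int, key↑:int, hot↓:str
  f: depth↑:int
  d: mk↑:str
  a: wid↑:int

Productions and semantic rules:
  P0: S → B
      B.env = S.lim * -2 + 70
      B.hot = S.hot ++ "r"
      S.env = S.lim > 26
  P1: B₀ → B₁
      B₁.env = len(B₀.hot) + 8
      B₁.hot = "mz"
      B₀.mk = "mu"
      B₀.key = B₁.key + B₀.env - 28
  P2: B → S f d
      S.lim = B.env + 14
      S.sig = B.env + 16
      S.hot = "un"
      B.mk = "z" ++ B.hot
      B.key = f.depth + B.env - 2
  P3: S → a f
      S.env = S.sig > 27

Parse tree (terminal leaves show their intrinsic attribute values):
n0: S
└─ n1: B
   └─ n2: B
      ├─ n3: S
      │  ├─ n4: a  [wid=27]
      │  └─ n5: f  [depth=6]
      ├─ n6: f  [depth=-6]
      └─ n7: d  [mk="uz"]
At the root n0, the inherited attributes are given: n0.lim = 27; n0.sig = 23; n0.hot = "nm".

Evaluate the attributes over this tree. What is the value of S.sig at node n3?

27

1. n0.lim = 27  [given at root]
2. n0.sig = 23  [given at root]
3. n0.hot = "nm"  [given at root]
4. n1.env = 16  [S.lim * -2 + 70]
5. n1.hot = "nmr"  [S.hot ++ "r"]
6. n2.env = 11  [len(B₀.hot) + 8]
7. n2.hot = "mz"  ["mz"]
8. n3.lim = 25  [B.env + 14]
9. n3.sig = 27  [B.env + 16]
10. n3.hot = "un"  ["un"]
11. n4.wid = 27  [terminal]
12. n5.depth = 6  [terminal]
13. n3.env = false  [S.sig > 27]
14. n6.depth = -6  [terminal]
15. n7.mk = "uz"  [terminal]
16. n2.mk = "zmz"  ["z" ++ B.hot]
17. n2.key = 3  [f.depth + B.env - 2]
18. n1.mk = "mu"  ["mu"]
19. n1.key = -9  [B₁.key + B₀.env - 28]
20. n0.env = true  [S.lim > 26]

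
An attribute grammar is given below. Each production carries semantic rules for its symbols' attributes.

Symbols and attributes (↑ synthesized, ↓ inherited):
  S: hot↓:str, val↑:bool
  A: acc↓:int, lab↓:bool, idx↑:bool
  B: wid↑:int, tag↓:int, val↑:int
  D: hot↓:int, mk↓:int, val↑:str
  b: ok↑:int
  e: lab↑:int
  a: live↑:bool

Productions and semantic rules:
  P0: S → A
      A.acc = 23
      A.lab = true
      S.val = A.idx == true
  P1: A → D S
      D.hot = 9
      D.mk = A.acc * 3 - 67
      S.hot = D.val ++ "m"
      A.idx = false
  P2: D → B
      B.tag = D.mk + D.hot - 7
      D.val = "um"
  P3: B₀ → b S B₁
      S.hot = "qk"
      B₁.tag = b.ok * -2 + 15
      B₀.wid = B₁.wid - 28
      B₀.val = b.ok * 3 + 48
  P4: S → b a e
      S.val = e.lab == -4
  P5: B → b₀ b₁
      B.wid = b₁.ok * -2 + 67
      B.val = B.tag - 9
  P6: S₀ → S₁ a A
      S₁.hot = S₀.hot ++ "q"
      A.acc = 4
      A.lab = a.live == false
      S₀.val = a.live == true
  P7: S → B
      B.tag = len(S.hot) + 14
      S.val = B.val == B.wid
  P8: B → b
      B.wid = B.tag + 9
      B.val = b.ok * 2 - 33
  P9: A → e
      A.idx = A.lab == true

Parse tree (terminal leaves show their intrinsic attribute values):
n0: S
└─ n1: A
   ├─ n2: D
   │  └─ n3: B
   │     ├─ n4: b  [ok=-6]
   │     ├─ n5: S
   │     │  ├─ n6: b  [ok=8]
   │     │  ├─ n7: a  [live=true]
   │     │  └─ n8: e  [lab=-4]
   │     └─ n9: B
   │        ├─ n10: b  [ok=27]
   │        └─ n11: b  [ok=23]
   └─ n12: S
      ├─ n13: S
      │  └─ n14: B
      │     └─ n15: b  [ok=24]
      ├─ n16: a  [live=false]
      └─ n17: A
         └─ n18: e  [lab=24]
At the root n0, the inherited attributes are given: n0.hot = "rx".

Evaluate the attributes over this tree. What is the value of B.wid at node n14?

27

1. n0.hot = "rx"  [given at root]
2. n1.acc = 23  [23]
3. n1.lab = true  [true]
4. n2.hot = 9  [9]
5. n2.mk = 2  [A.acc * 3 - 67]
6. n3.tag = 4  [D.mk + D.hot - 7]
7. n4.ok = -6  [terminal]
8. n5.hot = "qk"  ["qk"]
9. n6.ok = 8  [terminal]
10. n7.live = true  [terminal]
11. n8.lab = -4  [terminal]
12. n5.val = true  [e.lab == -4]
13. n9.tag = 27  [b.ok * -2 + 15]
14. n10.ok = 27  [terminal]
15. n11.ok = 23  [terminal]
16. n9.wid = 21  [b₁.ok * -2 + 67]
17. n9.val = 18  [B.tag - 9]
18. n3.wid = -7  [B₁.wid - 28]
19. n3.val = 30  [b.ok * 3 + 48]
20. n2.val = "um"  ["um"]
21. n12.hot = "umm"  [D.val ++ "m"]
22. n13.hot = "ummq"  [S₀.hot ++ "q"]
23. n14.tag = 18  [len(S.hot) + 14]
24. n15.ok = 24  [terminal]
25. n14.wid = 27  [B.tag + 9]
26. n14.val = 15  [b.ok * 2 - 33]
27. n13.val = false  [B.val == B.wid]
28. n16.live = false  [terminal]
29. n17.acc = 4  [4]
30. n17.lab = true  [a.live == false]
31. n18.lab = 24  [terminal]
32. n17.idx = true  [A.lab == true]
33. n12.val = false  [a.live == true]
34. n1.idx = false  [false]
35. n0.val = false  [A.idx == true]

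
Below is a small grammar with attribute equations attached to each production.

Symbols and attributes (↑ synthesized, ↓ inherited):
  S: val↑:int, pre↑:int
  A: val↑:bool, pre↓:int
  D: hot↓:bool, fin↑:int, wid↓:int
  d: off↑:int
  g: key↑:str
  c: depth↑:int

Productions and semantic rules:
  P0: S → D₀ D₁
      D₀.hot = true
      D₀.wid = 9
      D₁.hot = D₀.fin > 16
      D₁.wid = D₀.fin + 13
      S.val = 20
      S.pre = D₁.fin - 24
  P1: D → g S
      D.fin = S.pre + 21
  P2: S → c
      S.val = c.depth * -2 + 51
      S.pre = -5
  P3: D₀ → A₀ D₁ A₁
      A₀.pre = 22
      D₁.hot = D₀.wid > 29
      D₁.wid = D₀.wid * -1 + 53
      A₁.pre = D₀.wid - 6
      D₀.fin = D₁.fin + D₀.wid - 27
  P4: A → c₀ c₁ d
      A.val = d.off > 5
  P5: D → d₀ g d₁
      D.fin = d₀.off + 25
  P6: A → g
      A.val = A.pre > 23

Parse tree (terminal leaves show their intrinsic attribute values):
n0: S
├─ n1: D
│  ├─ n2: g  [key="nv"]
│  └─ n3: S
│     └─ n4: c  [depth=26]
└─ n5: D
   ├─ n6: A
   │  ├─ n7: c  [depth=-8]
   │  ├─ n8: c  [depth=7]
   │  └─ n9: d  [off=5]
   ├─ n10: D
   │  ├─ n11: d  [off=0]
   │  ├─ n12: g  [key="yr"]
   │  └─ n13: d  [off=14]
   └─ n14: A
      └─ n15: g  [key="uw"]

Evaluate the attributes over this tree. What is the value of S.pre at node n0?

3

1. n1.hot = true  [true]
2. n1.wid = 9  [9]
3. n2.key = "nv"  [terminal]
4. n4.depth = 26  [terminal]
5. n3.val = -1  [c.depth * -2 + 51]
6. n3.pre = -5  [-5]
7. n1.fin = 16  [S.pre + 21]
8. n5.hot = false  [D₀.fin > 16]
9. n5.wid = 29  [D₀.fin + 13]
10. n6.pre = 22  [22]
11. n7.depth = -8  [terminal]
12. n8.depth = 7  [terminal]
13. n9.off = 5  [terminal]
14. n6.val = false  [d.off > 5]
15. n10.hot = false  [D₀.wid > 29]
16. n10.wid = 24  [D₀.wid * -1 + 53]
17. n11.off = 0  [terminal]
18. n12.key = "yr"  [terminal]
19. n13.off = 14  [terminal]
20. n10.fin = 25  [d₀.off + 25]
21. n14.pre = 23  [D₀.wid - 6]
22. n15.key = "uw"  [terminal]
23. n14.val = false  [A.pre > 23]
24. n5.fin = 27  [D₁.fin + D₀.wid - 27]
25. n0.val = 20  [20]
26. n0.pre = 3  [D₁.fin - 24]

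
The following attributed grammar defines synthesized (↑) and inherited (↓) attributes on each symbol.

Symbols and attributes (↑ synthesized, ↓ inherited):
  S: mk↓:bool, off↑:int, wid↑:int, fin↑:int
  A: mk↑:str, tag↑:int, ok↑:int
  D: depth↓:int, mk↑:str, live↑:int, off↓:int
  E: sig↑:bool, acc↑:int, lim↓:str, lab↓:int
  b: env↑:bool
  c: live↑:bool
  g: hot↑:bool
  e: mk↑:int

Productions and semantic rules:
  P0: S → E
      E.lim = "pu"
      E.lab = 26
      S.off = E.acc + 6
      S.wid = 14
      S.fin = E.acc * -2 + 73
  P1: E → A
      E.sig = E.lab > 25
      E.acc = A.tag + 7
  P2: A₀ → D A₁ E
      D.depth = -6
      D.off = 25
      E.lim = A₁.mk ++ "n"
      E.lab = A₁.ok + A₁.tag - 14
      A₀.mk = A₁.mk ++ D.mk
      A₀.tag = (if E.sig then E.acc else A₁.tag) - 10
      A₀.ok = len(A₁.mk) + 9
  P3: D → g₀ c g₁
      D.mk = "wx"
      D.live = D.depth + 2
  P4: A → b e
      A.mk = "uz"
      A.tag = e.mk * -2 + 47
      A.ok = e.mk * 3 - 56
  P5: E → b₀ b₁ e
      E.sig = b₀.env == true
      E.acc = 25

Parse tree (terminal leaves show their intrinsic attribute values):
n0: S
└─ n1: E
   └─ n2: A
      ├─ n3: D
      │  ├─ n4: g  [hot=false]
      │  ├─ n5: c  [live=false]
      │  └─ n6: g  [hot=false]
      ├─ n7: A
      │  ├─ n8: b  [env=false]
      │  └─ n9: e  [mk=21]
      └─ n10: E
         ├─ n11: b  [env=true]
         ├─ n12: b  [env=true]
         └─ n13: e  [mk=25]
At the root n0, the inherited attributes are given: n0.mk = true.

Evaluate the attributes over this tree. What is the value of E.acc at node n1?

1. n0.mk = true  [given at root]
2. n1.lim = "pu"  ["pu"]
3. n1.lab = 26  [26]
4. n3.depth = -6  [-6]
5. n3.off = 25  [25]
6. n4.hot = false  [terminal]
7. n5.live = false  [terminal]
8. n6.hot = false  [terminal]
9. n3.mk = "wx"  ["wx"]
10. n3.live = -4  [D.depth + 2]
11. n8.env = false  [terminal]
12. n9.mk = 21  [terminal]
13. n7.mk = "uz"  ["uz"]
14. n7.tag = 5  [e.mk * -2 + 47]
15. n7.ok = 7  [e.mk * 3 - 56]
16. n10.lim = "uzn"  [A₁.mk ++ "n"]
17. n10.lab = -2  [A₁.ok + A₁.tag - 14]
18. n11.env = true  [terminal]
19. n12.env = true  [terminal]
20. n13.mk = 25  [terminal]
21. n10.sig = true  [b₀.env == true]
22. n10.acc = 25  [25]
23. n2.mk = "uzwx"  [A₁.mk ++ D.mk]
24. n2.tag = 15  [(if E.sig then E.acc else A₁.tag) - 10]
25. n2.ok = 11  [len(A₁.mk) + 9]
26. n1.sig = true  [E.lab > 25]
27. n1.acc = 22  [A.tag + 7]
28. n0.off = 28  [E.acc + 6]
29. n0.wid = 14  [14]
30. n0.fin = 29  [E.acc * -2 + 73]

22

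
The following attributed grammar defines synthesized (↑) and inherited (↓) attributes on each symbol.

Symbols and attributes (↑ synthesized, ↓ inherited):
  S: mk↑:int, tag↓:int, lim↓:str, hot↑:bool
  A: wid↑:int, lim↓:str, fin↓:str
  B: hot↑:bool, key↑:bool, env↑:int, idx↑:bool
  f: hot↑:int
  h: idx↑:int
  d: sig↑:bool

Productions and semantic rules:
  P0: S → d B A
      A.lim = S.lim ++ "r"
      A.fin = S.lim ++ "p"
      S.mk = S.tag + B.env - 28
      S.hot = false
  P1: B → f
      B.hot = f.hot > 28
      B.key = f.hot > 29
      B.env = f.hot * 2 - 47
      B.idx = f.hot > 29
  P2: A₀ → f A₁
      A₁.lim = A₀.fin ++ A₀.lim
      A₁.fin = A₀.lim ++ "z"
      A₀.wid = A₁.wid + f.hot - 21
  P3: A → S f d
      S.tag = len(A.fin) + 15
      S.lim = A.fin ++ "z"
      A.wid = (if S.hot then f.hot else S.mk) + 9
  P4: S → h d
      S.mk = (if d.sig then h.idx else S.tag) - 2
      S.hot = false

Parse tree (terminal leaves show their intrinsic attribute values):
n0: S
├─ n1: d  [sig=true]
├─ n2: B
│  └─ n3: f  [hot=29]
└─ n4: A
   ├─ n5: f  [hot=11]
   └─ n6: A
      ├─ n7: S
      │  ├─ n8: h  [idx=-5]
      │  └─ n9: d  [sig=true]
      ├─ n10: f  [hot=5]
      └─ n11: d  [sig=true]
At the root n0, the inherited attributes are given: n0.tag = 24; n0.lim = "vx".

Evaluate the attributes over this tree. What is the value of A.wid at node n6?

1. n0.tag = 24  [given at root]
2. n0.lim = "vx"  [given at root]
3. n1.sig = true  [terminal]
4. n3.hot = 29  [terminal]
5. n2.hot = true  [f.hot > 28]
6. n2.key = false  [f.hot > 29]
7. n2.env = 11  [f.hot * 2 - 47]
8. n2.idx = false  [f.hot > 29]
9. n4.lim = "vxr"  [S.lim ++ "r"]
10. n4.fin = "vxp"  [S.lim ++ "p"]
11. n5.hot = 11  [terminal]
12. n6.lim = "vxpvxr"  [A₀.fin ++ A₀.lim]
13. n6.fin = "vxrz"  [A₀.lim ++ "z"]
14. n7.tag = 19  [len(A.fin) + 15]
15. n7.lim = "vxrzz"  [A.fin ++ "z"]
16. n8.idx = -5  [terminal]
17. n9.sig = true  [terminal]
18. n7.mk = -7  [(if d.sig then h.idx else S.tag) - 2]
19. n7.hot = false  [false]
20. n10.hot = 5  [terminal]
21. n11.sig = true  [terminal]
22. n6.wid = 2  [(if S.hot then f.hot else S.mk) + 9]
23. n4.wid = -8  [A₁.wid + f.hot - 21]
24. n0.mk = 7  [S.tag + B.env - 28]
25. n0.hot = false  [false]

2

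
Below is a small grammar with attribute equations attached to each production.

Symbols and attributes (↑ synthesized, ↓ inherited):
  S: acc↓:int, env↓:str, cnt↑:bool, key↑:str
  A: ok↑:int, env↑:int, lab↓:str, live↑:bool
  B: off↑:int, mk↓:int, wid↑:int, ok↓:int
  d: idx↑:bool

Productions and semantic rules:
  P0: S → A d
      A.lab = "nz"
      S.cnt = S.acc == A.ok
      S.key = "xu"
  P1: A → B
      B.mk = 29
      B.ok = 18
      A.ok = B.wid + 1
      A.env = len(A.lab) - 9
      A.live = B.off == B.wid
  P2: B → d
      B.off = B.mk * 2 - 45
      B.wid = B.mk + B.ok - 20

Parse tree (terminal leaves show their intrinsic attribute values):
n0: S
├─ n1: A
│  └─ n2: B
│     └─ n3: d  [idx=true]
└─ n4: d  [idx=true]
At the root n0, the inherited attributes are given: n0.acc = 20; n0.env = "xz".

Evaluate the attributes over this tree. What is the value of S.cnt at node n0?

1. n0.acc = 20  [given at root]
2. n0.env = "xz"  [given at root]
3. n1.lab = "nz"  ["nz"]
4. n2.mk = 29  [29]
5. n2.ok = 18  [18]
6. n3.idx = true  [terminal]
7. n2.off = 13  [B.mk * 2 - 45]
8. n2.wid = 27  [B.mk + B.ok - 20]
9. n1.ok = 28  [B.wid + 1]
10. n1.env = -7  [len(A.lab) - 9]
11. n1.live = false  [B.off == B.wid]
12. n4.idx = true  [terminal]
13. n0.cnt = false  [S.acc == A.ok]
14. n0.key = "xu"  ["xu"]

false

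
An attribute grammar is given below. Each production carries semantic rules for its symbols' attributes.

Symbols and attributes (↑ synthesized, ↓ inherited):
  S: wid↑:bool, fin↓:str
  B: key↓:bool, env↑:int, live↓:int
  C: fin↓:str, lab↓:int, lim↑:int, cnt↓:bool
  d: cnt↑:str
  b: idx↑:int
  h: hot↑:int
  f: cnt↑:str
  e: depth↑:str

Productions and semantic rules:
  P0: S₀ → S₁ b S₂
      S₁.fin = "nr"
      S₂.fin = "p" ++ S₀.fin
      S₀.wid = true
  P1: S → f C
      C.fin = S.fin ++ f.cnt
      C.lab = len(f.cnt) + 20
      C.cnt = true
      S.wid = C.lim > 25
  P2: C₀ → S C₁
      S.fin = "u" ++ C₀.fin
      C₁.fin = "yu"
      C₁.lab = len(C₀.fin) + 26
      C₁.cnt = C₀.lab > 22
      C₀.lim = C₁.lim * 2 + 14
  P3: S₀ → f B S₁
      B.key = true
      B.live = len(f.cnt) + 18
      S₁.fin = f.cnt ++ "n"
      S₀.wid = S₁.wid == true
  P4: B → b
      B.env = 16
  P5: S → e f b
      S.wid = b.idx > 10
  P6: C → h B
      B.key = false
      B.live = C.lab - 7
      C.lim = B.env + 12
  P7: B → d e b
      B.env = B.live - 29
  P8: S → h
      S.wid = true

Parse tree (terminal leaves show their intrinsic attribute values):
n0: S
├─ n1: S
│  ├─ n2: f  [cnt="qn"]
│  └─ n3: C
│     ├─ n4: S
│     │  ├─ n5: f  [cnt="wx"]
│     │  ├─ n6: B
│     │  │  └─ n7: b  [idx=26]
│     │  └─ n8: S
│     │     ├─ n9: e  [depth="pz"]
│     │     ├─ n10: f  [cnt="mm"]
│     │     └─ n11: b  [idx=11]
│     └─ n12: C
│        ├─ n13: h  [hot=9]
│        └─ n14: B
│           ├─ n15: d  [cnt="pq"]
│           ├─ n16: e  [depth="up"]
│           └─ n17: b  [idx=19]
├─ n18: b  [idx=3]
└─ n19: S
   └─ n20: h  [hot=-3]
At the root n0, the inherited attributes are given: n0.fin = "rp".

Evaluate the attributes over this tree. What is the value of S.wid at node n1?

true

1. n0.fin = "rp"  [given at root]
2. n1.fin = "nr"  ["nr"]
3. n2.cnt = "qn"  [terminal]
4. n3.fin = "nrqn"  [S.fin ++ f.cnt]
5. n3.lab = 22  [len(f.cnt) + 20]
6. n3.cnt = true  [true]
7. n4.fin = "unrqn"  ["u" ++ C₀.fin]
8. n5.cnt = "wx"  [terminal]
9. n6.key = true  [true]
10. n6.live = 20  [len(f.cnt) + 18]
11. n7.idx = 26  [terminal]
12. n6.env = 16  [16]
13. n8.fin = "wxn"  [f.cnt ++ "n"]
14. n9.depth = "pz"  [terminal]
15. n10.cnt = "mm"  [terminal]
16. n11.idx = 11  [terminal]
17. n8.wid = true  [b.idx > 10]
18. n4.wid = true  [S₁.wid == true]
19. n12.fin = "yu"  ["yu"]
20. n12.lab = 30  [len(C₀.fin) + 26]
21. n12.cnt = false  [C₀.lab > 22]
22. n13.hot = 9  [terminal]
23. n14.key = false  [false]
24. n14.live = 23  [C.lab - 7]
25. n15.cnt = "pq"  [terminal]
26. n16.depth = "up"  [terminal]
27. n17.idx = 19  [terminal]
28. n14.env = -6  [B.live - 29]
29. n12.lim = 6  [B.env + 12]
30. n3.lim = 26  [C₁.lim * 2 + 14]
31. n1.wid = true  [C.lim > 25]
32. n18.idx = 3  [terminal]
33. n19.fin = "prp"  ["p" ++ S₀.fin]
34. n20.hot = -3  [terminal]
35. n19.wid = true  [true]
36. n0.wid = true  [true]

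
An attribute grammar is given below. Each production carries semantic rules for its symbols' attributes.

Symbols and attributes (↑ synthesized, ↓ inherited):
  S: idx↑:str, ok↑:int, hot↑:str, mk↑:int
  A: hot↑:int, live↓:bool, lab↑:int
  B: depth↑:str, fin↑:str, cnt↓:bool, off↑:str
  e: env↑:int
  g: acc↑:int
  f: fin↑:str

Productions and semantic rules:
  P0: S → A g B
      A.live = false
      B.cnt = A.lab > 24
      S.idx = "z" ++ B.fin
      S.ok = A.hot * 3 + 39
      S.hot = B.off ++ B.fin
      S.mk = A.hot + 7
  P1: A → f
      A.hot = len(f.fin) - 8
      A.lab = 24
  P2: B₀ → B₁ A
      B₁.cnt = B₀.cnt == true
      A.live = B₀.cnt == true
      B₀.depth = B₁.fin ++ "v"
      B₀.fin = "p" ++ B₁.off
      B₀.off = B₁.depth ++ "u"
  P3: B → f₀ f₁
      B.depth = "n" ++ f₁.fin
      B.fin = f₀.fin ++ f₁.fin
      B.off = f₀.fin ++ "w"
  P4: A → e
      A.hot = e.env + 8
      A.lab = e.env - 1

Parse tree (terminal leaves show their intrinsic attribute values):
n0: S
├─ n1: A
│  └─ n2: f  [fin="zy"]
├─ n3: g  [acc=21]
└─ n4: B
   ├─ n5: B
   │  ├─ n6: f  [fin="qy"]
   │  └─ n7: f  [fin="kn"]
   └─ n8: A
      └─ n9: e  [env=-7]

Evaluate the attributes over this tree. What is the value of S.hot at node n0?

1. n1.live = false  [false]
2. n2.fin = "zy"  [terminal]
3. n1.hot = -6  [len(f.fin) - 8]
4. n1.lab = 24  [24]
5. n3.acc = 21  [terminal]
6. n4.cnt = false  [A.lab > 24]
7. n5.cnt = false  [B₀.cnt == true]
8. n6.fin = "qy"  [terminal]
9. n7.fin = "kn"  [terminal]
10. n5.depth = "nkn"  ["n" ++ f₁.fin]
11. n5.fin = "qykn"  [f₀.fin ++ f₁.fin]
12. n5.off = "qyw"  [f₀.fin ++ "w"]
13. n8.live = false  [B₀.cnt == true]
14. n9.env = -7  [terminal]
15. n8.hot = 1  [e.env + 8]
16. n8.lab = -8  [e.env - 1]
17. n4.depth = "qyknv"  [B₁.fin ++ "v"]
18. n4.fin = "pqyw"  ["p" ++ B₁.off]
19. n4.off = "nknu"  [B₁.depth ++ "u"]
20. n0.idx = "zpqyw"  ["z" ++ B.fin]
21. n0.ok = 21  [A.hot * 3 + 39]
22. n0.hot = "nknupqyw"  [B.off ++ B.fin]
23. n0.mk = 1  [A.hot + 7]

"nknupqyw"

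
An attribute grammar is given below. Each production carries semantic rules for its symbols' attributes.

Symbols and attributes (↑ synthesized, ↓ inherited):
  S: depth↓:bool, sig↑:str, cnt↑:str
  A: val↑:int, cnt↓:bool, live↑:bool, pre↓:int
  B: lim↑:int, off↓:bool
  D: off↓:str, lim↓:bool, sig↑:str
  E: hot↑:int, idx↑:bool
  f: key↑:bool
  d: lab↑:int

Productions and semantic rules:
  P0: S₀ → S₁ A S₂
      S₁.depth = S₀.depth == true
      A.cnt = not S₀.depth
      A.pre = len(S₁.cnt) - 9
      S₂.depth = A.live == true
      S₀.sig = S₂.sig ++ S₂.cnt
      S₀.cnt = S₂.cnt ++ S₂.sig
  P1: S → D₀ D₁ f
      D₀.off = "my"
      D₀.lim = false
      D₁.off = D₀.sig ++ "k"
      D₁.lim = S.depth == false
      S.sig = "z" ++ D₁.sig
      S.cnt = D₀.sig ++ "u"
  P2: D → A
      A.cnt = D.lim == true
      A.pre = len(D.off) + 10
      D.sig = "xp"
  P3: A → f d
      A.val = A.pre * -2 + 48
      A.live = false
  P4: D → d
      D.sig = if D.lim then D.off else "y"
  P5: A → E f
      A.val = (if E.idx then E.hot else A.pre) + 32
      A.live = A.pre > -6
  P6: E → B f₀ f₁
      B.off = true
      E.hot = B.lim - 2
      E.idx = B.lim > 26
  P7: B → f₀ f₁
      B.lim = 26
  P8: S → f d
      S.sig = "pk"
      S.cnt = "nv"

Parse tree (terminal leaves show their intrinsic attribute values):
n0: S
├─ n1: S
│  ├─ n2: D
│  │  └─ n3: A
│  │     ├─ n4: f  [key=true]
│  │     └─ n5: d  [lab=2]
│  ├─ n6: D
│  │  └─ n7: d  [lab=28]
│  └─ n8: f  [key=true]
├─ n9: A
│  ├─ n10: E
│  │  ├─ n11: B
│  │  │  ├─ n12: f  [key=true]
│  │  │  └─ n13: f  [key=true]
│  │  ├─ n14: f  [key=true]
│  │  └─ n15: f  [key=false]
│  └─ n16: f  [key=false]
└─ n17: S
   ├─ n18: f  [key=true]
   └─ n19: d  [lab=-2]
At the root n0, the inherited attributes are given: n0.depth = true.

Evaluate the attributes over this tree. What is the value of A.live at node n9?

false

1. n0.depth = true  [given at root]
2. n1.depth = true  [S₀.depth == true]
3. n2.off = "my"  ["my"]
4. n2.lim = false  [false]
5. n3.cnt = false  [D.lim == true]
6. n3.pre = 12  [len(D.off) + 10]
7. n4.key = true  [terminal]
8. n5.lab = 2  [terminal]
9. n3.val = 24  [A.pre * -2 + 48]
10. n3.live = false  [false]
11. n2.sig = "xp"  ["xp"]
12. n6.off = "xpk"  [D₀.sig ++ "k"]
13. n6.lim = false  [S.depth == false]
14. n7.lab = 28  [terminal]
15. n6.sig = "y"  [if D.lim then D.off else "y"]
16. n8.key = true  [terminal]
17. n1.sig = "zy"  ["z" ++ D₁.sig]
18. n1.cnt = "xpu"  [D₀.sig ++ "u"]
19. n9.cnt = false  [not S₀.depth]
20. n9.pre = -6  [len(S₁.cnt) - 9]
21. n11.off = true  [true]
22. n12.key = true  [terminal]
23. n13.key = true  [terminal]
24. n11.lim = 26  [26]
25. n14.key = true  [terminal]
26. n15.key = false  [terminal]
27. n10.hot = 24  [B.lim - 2]
28. n10.idx = false  [B.lim > 26]
29. n16.key = false  [terminal]
30. n9.val = 26  [(if E.idx then E.hot else A.pre) + 32]
31. n9.live = false  [A.pre > -6]
32. n17.depth = false  [A.live == true]
33. n18.key = true  [terminal]
34. n19.lab = -2  [terminal]
35. n17.sig = "pk"  ["pk"]
36. n17.cnt = "nv"  ["nv"]
37. n0.sig = "pknv"  [S₂.sig ++ S₂.cnt]
38. n0.cnt = "nvpk"  [S₂.cnt ++ S₂.sig]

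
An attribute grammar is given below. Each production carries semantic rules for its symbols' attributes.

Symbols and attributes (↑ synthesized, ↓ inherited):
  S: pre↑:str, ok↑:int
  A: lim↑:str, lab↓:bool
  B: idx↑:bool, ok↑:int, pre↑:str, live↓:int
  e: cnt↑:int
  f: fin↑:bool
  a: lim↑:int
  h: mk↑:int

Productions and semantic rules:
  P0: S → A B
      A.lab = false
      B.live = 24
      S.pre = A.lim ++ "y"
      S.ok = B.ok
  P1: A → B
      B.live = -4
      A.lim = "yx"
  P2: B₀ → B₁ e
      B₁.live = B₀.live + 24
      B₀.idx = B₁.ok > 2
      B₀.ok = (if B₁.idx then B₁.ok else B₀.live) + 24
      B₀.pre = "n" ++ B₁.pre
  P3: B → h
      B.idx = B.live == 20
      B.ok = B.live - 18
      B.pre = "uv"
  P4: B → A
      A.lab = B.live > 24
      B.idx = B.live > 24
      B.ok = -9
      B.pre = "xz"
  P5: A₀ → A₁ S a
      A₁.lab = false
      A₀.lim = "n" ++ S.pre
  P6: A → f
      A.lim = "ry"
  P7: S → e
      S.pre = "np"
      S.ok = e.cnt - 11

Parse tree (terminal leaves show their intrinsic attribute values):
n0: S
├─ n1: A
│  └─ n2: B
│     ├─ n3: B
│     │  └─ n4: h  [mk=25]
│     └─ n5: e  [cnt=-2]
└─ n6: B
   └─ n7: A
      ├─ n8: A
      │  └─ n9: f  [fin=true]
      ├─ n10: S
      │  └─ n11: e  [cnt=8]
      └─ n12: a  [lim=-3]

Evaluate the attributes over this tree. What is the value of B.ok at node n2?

26

1. n1.lab = false  [false]
2. n2.live = -4  [-4]
3. n3.live = 20  [B₀.live + 24]
4. n4.mk = 25  [terminal]
5. n3.idx = true  [B.live == 20]
6. n3.ok = 2  [B.live - 18]
7. n3.pre = "uv"  ["uv"]
8. n5.cnt = -2  [terminal]
9. n2.idx = false  [B₁.ok > 2]
10. n2.ok = 26  [(if B₁.idx then B₁.ok else B₀.live) + 24]
11. n2.pre = "nuv"  ["n" ++ B₁.pre]
12. n1.lim = "yx"  ["yx"]
13. n6.live = 24  [24]
14. n7.lab = false  [B.live > 24]
15. n8.lab = false  [false]
16. n9.fin = true  [terminal]
17. n8.lim = "ry"  ["ry"]
18. n11.cnt = 8  [terminal]
19. n10.pre = "np"  ["np"]
20. n10.ok = -3  [e.cnt - 11]
21. n12.lim = -3  [terminal]
22. n7.lim = "nnp"  ["n" ++ S.pre]
23. n6.idx = false  [B.live > 24]
24. n6.ok = -9  [-9]
25. n6.pre = "xz"  ["xz"]
26. n0.pre = "yxy"  [A.lim ++ "y"]
27. n0.ok = -9  [B.ok]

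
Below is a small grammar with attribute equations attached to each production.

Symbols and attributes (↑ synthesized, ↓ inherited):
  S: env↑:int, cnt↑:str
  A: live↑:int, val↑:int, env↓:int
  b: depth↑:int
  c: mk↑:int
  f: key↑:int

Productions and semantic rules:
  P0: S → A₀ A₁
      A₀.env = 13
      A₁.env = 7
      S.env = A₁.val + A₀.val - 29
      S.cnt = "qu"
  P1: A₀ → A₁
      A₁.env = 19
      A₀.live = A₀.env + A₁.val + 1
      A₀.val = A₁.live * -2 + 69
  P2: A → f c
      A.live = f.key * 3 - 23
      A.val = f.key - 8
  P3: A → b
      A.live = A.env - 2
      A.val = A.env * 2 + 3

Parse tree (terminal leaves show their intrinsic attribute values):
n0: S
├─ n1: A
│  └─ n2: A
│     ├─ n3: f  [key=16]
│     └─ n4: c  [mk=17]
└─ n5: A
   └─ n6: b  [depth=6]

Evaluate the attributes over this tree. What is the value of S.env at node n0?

7

1. n1.env = 13  [13]
2. n2.env = 19  [19]
3. n3.key = 16  [terminal]
4. n4.mk = 17  [terminal]
5. n2.live = 25  [f.key * 3 - 23]
6. n2.val = 8  [f.key - 8]
7. n1.live = 22  [A₀.env + A₁.val + 1]
8. n1.val = 19  [A₁.live * -2 + 69]
9. n5.env = 7  [7]
10. n6.depth = 6  [terminal]
11. n5.live = 5  [A.env - 2]
12. n5.val = 17  [A.env * 2 + 3]
13. n0.env = 7  [A₁.val + A₀.val - 29]
14. n0.cnt = "qu"  ["qu"]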